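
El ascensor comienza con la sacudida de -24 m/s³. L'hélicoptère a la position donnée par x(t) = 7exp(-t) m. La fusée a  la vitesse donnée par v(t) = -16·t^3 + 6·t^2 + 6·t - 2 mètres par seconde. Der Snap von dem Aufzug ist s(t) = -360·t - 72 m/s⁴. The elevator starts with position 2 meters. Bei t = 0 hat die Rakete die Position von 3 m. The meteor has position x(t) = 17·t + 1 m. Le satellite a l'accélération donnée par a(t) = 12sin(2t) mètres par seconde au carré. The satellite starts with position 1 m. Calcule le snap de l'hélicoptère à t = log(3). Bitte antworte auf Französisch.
Pour résoudre ceci, nous devons prendre 4 dérivées de notre équation de la position x(t) = 7·exp(-t). La dérivée de la position donne la vitesse: v(t) = -7·exp(-t). En prenant d/dt de v(t), nous trouvons a(t) = 7·exp(-t). La dérivée de l'accélération donne le jerk: j(t) = -7·exp(-t). La dérivée du jerk donne le snap: s(t) = 7·exp(-t). Nous avons le snap s(t) = 7·exp(-t). En substituant t = log(3): s(log(3)) = 7/3.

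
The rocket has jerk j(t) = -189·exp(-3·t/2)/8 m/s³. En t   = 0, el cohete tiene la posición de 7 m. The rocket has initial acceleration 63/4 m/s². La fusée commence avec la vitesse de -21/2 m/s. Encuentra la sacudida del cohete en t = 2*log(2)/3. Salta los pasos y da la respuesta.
La sacudida en t = 2*log(2)/3 es j = -189/16.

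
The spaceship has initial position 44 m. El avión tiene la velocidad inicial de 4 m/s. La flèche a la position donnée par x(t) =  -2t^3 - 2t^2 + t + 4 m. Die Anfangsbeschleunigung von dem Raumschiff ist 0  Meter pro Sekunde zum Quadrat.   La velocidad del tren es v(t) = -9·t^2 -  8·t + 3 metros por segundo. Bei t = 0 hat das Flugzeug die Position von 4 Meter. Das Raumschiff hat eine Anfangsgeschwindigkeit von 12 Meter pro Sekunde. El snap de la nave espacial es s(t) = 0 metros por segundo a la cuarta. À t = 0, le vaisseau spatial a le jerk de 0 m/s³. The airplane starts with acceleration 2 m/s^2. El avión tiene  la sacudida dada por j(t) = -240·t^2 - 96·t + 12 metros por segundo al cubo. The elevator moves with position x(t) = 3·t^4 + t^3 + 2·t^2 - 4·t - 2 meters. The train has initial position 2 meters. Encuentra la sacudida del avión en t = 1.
Usando j(t) = -240·t^2 - 96·t + 12 y sustituyendo t = 1, encontramos j = -324.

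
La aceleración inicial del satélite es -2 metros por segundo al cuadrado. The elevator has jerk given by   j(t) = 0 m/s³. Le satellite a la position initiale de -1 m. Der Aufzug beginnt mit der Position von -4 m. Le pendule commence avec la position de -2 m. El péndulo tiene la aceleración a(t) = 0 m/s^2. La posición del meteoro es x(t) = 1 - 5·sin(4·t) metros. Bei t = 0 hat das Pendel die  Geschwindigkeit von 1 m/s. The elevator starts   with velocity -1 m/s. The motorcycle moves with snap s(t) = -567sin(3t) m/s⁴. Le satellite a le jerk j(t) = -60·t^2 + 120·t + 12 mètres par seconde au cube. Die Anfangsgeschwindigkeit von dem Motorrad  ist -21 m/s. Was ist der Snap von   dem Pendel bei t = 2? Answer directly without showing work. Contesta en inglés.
The answer is 0.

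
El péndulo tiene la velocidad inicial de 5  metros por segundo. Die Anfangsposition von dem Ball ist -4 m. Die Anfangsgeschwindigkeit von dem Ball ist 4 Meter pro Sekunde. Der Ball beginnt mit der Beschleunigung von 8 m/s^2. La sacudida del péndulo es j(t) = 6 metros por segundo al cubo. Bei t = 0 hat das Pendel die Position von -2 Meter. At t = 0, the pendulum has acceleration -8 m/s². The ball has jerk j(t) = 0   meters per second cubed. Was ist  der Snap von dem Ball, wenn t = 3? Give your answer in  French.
En partant du jerk j(t) = 0, nous prenons 1 dérivée. En dérivant le jerk, nous obtenons le snap: s(t) = 0. En utilisant s(t) = 0 et en substituant t = 3, nous trouvons s = 0.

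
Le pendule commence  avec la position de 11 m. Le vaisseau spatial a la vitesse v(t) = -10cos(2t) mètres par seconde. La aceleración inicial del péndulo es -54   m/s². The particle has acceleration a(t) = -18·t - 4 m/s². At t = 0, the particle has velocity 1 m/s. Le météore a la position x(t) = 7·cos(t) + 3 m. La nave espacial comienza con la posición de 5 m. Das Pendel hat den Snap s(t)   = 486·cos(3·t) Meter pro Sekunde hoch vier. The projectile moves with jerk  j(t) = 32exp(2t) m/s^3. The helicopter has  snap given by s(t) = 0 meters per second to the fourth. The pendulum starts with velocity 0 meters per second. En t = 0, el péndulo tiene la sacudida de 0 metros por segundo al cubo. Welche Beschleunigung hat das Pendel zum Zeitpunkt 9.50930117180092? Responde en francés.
Pour résoudre ceci, nous devons prendre 2 primitives de notre équation du snap s(t) = 486·cos(3·t). En intégrant le snap et en utilisant la condition initiale j(0) = 0, nous obtenons j(t) = 162·sin(3·t). L'intégrale du jerk est l'accélération. En utilisant a(0) = -54, nous obtenons a(t) = -54·cos(3·t). Nous avons l'accélération a(t) = -54·cos(3·t). En substituant t = 9.50930117180092: a(9.50930117180092) = 52.2732478943779.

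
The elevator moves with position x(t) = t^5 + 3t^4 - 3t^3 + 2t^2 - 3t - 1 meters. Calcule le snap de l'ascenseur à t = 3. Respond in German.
Wir müssen unsere Gleichung für die Position x(t) = t^5 + 3·t^4 - 3·t^3 + 2·t^2 - 3·t - 1 4-mal ableiten. Mit d/dt von x(t) finden wir v(t) = 5·t^4 + 12·t^3 - 9·t^2 + 4·t - 3. Die Ableitung von der Geschwindigkeit ergibt die Beschleunigung: a(t) = 20·t^3 + 36·t^2 - 18·t + 4. Die Ableitung von der Beschleunigung ergibt den Ruck: j(t) = 60·t^2 + 72·t - 18. Mit d/dt von j(t) finden wir s(t) = 120·t + 72. Mit s(t) = 120·t + 72 und Einsetzen von t = 3, finden wir s = 432.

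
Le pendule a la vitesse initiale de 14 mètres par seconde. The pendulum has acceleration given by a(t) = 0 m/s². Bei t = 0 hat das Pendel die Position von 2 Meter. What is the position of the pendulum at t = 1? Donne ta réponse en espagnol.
Para resolver esto, necesitamos tomar 2 antiderivadas de nuestra ecuación de la aceleración a(t) = 0. La integral de la aceleración es la velocidad. Usando v(0) = 14, obtenemos v(t) = 14. Integrando la velocidad y usando la condición inicial x(0) = 2, obtenemos x(t) = 14·t + 2. De la ecuación de la posición x(t) = 14·t + 2, sustituimos t = 1 para obtener x = 16.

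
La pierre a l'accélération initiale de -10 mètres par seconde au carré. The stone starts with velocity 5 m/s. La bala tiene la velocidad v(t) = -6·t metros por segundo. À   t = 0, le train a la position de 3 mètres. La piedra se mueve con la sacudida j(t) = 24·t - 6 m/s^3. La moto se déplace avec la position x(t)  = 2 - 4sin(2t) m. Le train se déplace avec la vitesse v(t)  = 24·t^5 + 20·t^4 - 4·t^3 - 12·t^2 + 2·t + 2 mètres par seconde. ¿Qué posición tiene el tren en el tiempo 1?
Debemos encontrar la integral de nuestra ecuación de la velocidad v(t) = 24·t^5 + 20·t^4 - 4·t^3 - 12·t^2 + 2·t + 2 1 vez. La integral de la velocidad, con x(0) = 3, da la posición: x(t) = 4·t^6 + 4·t^5 - t^4 - 4·t^3 + t^2 + 2·t + 3. De la ecuación de la posición x(t) = 4·t^6 + 4·t^5 - t^4 - 4·t^3 + t^2 + 2·t + 3, sustituimos t = 1 para obtener x = 9.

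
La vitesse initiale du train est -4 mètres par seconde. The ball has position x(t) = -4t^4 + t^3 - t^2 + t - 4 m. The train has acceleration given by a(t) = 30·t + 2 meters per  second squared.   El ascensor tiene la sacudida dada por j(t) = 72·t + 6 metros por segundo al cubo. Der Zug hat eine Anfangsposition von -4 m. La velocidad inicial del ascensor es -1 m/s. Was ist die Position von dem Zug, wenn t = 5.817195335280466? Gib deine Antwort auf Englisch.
We need to integrate our acceleration equation a(t) = 30·t + 2 2 times. The integral of acceleration is velocity. Using v(0) = -4, we get v(t) = 15·t^2 + 2·t - 4. Integrating velocity and using the initial condition x(0) = -4, we get x(t) = 5·t^3 + t^2 - 4·t - 4. Using x(t) = 5·t^3 + t^2 - 4·t - 4 and substituting t = 5.817195335280466, we find x = 990.833495953076.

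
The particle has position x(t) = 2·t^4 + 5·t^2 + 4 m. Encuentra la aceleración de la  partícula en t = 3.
Para resolver esto, necesitamos tomar 2 derivadas de nuestra ecuación de la posición x(t) = 2·t^4 + 5·t^2 + 4. Derivando la posición, obtenemos la velocidad: v(t) = 8·t^3 + 10·t. La derivada de la velocidad da la aceleración: a(t) = 24·t^2 + 10. Usando a(t) = 24·t^2 + 10 y sustituyendo t = 3, encontramos a = 226.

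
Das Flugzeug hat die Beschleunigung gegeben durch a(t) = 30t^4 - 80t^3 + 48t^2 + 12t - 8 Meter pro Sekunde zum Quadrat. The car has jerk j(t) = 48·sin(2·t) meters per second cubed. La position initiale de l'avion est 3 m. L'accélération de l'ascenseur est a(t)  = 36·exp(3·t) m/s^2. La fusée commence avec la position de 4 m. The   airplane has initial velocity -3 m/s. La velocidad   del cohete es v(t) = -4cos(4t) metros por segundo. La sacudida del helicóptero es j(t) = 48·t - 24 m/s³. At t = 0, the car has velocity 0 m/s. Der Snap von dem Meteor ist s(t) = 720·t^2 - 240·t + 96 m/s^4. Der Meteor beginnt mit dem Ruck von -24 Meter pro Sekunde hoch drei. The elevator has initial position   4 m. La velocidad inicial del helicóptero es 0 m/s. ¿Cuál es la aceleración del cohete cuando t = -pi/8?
Debemos derivar nuestra ecuación de la velocidad v(t) = -4·cos(4·t) 1 vez. La derivada de la velocidad da la aceleración: a(t) = 16·sin(4·t). Tenemos la aceleración a(t) = 16·sin(4·t). Sustituyendo t = -pi/8: a(-pi/8) = -16.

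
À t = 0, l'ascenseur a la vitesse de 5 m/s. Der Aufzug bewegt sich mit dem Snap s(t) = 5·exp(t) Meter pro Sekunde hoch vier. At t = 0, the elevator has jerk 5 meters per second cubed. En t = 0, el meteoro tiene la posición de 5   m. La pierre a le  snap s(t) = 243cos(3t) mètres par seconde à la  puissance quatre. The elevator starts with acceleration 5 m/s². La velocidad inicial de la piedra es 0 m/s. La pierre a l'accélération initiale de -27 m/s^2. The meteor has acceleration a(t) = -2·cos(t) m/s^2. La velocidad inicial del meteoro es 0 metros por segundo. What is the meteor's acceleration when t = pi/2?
We have acceleration a(t) = -2·cos(t). Substituting t = pi/2: a(pi/2) = 0.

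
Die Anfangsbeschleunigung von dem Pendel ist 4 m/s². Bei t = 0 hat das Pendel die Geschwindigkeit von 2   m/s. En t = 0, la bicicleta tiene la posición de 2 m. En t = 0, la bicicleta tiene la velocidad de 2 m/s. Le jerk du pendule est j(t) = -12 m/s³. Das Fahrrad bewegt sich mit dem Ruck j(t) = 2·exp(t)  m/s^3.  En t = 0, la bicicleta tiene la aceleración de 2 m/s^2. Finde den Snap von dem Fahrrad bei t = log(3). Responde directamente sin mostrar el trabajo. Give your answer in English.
The answer is 6.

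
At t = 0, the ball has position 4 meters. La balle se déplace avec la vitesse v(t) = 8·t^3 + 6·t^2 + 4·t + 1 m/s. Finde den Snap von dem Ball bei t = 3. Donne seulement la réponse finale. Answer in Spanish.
La respuesta es 48.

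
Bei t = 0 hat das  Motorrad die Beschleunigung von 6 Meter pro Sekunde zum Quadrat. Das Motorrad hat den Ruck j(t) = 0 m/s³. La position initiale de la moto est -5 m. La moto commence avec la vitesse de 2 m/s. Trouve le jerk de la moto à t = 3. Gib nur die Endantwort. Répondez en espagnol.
La respuesta es 0.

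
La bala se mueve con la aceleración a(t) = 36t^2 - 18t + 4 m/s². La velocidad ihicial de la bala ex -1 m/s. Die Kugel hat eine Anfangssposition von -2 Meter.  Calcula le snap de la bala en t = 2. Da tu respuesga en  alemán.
Wir müssen unsere Gleichung für die Beschleunigung a(t) = 36·t^2 - 18·t + 4 2-mal ableiten. Mit d/dt von a(t) finden wir j(t) = 72·t - 18. Mit d/dt von j(t) finden wir s(t) = 72. Wir haben den Snap s(t) = 72. Durch Einsetzen von t = 2: s(2) = 72.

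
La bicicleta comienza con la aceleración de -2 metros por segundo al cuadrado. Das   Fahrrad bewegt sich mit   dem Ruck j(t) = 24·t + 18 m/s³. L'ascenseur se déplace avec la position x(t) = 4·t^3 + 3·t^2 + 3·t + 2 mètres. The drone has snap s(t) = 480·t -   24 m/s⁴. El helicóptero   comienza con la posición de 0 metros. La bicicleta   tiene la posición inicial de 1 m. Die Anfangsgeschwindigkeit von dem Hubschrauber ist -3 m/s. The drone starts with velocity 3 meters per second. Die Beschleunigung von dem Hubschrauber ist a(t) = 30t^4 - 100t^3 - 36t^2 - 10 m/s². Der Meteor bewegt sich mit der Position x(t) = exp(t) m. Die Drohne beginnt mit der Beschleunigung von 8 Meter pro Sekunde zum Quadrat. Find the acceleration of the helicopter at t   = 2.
Using a(t) = 30·t^4 - 100·t^3 - 36·t^2 - 10 and substituting t = 2, we find a = -474.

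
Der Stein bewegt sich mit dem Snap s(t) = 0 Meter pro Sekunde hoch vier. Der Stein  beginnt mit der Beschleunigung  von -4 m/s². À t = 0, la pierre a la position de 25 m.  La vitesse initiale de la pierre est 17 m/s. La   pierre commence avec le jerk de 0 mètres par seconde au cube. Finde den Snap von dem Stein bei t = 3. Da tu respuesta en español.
Tenemos el snap s(t) = 0. Sustituyendo t = 3: s(3) = 0.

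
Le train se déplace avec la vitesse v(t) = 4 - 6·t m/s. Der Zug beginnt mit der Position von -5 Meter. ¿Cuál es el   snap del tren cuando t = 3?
Partiendo de la velocidad v(t) = 4 - 6·t, tomamos 3 derivadas. Derivando la velocidad, obtenemos la aceleración: a(t) = -6. La derivada de la aceleración da la sacudida: j(t) = 0. Tomando d/dt de j(t), encontramos s(t) = 0. De la ecuación del snap s(t) = 0, sustituimos t = 3 para obtener s = 0.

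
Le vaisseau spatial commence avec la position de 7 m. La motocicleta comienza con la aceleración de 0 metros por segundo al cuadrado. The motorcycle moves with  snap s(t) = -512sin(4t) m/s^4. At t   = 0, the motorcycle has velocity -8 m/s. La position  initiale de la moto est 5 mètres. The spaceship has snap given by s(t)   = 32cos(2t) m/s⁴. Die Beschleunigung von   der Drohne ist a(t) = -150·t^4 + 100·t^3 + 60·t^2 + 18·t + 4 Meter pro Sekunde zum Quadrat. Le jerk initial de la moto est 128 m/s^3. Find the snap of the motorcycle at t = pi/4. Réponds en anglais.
We have snap s(t) = -512·sin(4·t). Substituting t = pi/4: s(pi/4) = 0.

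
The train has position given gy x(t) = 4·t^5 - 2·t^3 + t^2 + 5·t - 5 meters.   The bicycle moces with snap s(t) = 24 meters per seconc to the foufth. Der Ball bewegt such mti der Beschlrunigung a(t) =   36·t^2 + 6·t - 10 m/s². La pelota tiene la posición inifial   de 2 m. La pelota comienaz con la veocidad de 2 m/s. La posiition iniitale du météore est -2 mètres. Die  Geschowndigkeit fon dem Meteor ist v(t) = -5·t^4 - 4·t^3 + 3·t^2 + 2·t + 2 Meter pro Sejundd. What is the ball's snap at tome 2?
Starting from acceleration a(t) = 36·t^2 + 6·t - 10, we take 2 derivatives. Differentiating acceleration, we get jerk: j(t) = 72·t + 6. Differentiating jerk, we get snap: s(t) = 72. Using s(t) = 72 and substituting t = 2, we find s = 72.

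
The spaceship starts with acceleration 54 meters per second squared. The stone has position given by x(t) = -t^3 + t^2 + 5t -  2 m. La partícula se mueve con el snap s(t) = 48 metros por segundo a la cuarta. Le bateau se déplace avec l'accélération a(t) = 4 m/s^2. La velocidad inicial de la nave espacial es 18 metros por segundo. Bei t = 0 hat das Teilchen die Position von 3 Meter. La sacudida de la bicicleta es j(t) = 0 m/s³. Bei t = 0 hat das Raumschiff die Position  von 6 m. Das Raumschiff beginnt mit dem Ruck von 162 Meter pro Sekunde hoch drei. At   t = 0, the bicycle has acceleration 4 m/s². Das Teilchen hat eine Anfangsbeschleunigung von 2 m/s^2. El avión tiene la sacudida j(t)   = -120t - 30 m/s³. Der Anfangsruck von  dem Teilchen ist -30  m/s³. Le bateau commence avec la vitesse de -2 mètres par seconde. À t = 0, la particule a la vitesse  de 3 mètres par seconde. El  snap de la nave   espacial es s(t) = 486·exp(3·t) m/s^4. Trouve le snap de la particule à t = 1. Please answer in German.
Aus der Gleichung für den Snap s(t) = 48, setzen wir t = 1 ein und erhalten s = 48.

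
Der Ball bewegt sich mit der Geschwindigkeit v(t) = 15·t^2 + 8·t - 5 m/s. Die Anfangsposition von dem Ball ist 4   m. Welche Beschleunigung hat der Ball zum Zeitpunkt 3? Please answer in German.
Um dies zu lösen, müssen wir 1 Ableitung unserer Gleichung für die Geschwindigkeit v(t) = 15·t^2 + 8·t - 5 nehmen. Mit d/dt von v(t) finden wir a(t) = 30·t + 8. Wir haben die Beschleunigung a(t) = 30·t + 8. Durch Einsetzen von t = 3: a(3) = 98.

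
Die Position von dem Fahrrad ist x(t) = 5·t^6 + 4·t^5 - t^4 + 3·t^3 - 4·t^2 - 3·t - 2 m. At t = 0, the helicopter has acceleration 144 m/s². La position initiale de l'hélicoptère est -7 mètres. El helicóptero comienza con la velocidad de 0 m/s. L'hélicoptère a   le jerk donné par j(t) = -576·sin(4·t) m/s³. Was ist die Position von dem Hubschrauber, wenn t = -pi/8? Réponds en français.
En partant du jerk j(t) = -576·sin(4·t), nous prenons 3 intégrales. La primitive du jerk, avec a(0) = 144, donne l'accélération: a(t) = 144·cos(4·t). L'intégrale de l'accélération, avec v(0) = 0, donne la vitesse: v(t) = 36·sin(4·t). En intégrant la vitesse et en utilisant la condition initiale x(0) = -7, nous obtenons x(t) = 2 - 9·cos(4·t). De l'équation de la position x(t) = 2 - 9·cos(4·t), nous substituons t = -pi/8 pour obtenir x = 2.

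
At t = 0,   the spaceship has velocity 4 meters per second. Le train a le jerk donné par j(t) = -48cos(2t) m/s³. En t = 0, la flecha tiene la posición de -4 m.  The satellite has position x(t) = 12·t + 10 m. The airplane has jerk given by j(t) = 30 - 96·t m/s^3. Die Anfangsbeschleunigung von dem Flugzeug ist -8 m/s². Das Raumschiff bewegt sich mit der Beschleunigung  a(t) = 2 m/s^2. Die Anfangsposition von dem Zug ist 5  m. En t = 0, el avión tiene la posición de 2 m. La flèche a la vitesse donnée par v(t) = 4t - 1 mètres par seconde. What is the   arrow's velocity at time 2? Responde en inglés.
We have velocity v(t) = 4·t - 1. Substituting t = 2: v(2) = 7.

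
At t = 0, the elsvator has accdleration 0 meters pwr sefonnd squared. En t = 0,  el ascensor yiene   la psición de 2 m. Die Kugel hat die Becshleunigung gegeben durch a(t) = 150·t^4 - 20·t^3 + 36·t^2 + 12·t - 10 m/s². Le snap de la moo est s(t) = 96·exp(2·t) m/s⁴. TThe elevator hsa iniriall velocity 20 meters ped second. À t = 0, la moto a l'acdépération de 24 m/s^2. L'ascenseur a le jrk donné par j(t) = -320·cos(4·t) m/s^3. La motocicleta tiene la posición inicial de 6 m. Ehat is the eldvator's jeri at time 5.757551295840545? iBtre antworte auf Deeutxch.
Aus der Gleichung für den Ruck j(t) = -320·cos(4·t), setzen wir t = 5.757551295840545 ein und erhalten j = 162.250757406207.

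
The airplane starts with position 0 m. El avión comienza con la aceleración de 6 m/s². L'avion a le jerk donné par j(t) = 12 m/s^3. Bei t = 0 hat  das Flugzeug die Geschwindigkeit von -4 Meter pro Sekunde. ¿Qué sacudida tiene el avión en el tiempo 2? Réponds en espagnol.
Usando j(t) = 12 y sustituyendo t = 2, encontramos j = 12.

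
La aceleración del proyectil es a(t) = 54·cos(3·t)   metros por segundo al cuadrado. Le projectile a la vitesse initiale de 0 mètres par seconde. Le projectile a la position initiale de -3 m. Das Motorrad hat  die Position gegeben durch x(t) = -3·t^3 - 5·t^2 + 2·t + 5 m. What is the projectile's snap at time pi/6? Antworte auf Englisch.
To solve this, we need to take 2 derivatives of our acceleration equation a(t) = 54·cos(3·t). Differentiating acceleration, we get jerk: j(t) = -162·sin(3·t). The derivative of jerk gives snap: s(t) = -486·cos(3·t). From the given snap equation s(t) = -486·cos(3·t), we substitute t = pi/6 to get s = 0.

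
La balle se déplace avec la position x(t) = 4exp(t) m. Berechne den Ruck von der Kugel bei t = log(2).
Ausgehend von der Position x(t) = 4·exp(t), nehmen wir 3 Ableitungen. Mit d/dt von x(t) finden wir v(t) = 4·exp(t). Die Ableitung von der Geschwindigkeit ergibt die Beschleunigung: a(t) = 4·exp(t). Mit d/dt von a(t) finden wir j(t) = 4·exp(t). Mit j(t) = 4·exp(t) und Einsetzen von t = log(2), finden wir j = 8.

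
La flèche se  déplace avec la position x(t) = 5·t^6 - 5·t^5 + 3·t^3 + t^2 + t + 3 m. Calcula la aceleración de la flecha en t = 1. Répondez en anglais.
We must differentiate our position equation x(t) = 5·t^6 - 5·t^5 + 3·t^3 + t^2 + t + 3 2 times. Differentiating position, we get velocity: v(t) = 30·t^5 - 25·t^4 + 9·t^2 + 2·t + 1. Differentiating velocity, we get acceleration: a(t) = 150·t^4 - 100·t^3 + 18·t + 2. From the given acceleration equation a(t) = 150·t^4 - 100·t^3 + 18·t + 2, we substitute t = 1 to get a = 70.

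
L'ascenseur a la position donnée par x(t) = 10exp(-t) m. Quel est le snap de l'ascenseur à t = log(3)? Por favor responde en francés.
Pour résoudre ceci, nous devons prendre 4 dérivées de notre équation de la position x(t) = 10·exp(-t). La dérivée de la position donne la vitesse: v(t) = -10·exp(-t). En prenant d/dt de v(t), nous trouvons a(t) = 10·exp(-t). La dérivée de l'accélération donne le jerk: j(t) = -10·exp(-t). La dérivée du jerk donne le snap: s(t) = 10·exp(-t). En utilisant s(t) = 10·exp(-t) et en substituant t = log(3), nous trouvons s = 10/3.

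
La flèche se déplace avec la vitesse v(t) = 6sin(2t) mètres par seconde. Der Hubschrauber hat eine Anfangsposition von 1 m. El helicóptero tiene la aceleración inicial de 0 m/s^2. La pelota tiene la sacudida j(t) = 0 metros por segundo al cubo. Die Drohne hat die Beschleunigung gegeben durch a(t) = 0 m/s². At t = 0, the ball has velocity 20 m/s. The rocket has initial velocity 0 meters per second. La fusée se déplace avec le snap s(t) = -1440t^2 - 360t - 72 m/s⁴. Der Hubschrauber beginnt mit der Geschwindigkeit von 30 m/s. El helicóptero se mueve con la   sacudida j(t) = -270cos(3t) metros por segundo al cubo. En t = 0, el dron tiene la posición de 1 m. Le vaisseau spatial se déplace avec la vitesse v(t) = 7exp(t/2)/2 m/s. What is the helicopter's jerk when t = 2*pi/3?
Using j(t) = -270·cos(3·t) and substituting t = 2*pi/3, we find j = -270.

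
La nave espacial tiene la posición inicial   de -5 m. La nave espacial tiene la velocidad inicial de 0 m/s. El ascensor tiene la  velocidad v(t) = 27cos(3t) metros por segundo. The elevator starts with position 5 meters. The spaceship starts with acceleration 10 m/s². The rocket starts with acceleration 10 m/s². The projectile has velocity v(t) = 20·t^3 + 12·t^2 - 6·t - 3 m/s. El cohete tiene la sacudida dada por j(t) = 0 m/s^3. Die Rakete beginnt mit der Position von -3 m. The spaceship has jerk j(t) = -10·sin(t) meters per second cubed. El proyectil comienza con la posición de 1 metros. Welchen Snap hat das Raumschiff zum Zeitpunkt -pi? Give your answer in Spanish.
Debemos derivar nuestra ecuación de la sacudida j(t) = -10·sin(t) 1 vez. La derivada de la sacudida da el snap: s(t) = -10·cos(t). Usando s(t) = -10·cos(t) y sustituyendo t = -pi, encontramos s = 10.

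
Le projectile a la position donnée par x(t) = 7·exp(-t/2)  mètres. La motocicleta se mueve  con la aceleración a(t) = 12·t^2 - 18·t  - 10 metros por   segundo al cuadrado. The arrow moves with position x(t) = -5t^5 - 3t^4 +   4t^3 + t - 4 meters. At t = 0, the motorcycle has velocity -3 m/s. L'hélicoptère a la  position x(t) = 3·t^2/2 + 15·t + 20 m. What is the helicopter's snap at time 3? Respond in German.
Ausgehend von der Position x(t) = 3·t^2/2 + 15·t + 20, nehmen wir 4 Ableitungen. Durch Ableiten von der Position erhalten wir die Geschwindigkeit: v(t) = 3·t + 15. Die Ableitung von der Geschwindigkeit ergibt die Beschleunigung: a(t) = 3. Mit d/dt von a(t) finden wir j(t) = 0. Mit d/dt von j(t) finden wir s(t) = 0. Aus der Gleichung für den Snap s(t) = 0, setzen wir t = 3 ein und erhalten s = 0.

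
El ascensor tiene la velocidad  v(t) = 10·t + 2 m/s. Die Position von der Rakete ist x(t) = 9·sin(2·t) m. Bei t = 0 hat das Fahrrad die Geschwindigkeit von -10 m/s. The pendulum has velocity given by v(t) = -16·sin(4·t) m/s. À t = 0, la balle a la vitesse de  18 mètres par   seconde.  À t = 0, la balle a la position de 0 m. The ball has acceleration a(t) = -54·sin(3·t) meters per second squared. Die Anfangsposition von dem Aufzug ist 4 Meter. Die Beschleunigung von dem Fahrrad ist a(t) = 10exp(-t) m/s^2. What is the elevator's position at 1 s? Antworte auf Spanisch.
Necesitamos integrar nuestra ecuación de la velocidad v(t) = 10·t + 2 1 vez. La antiderivada de la velocidad, con x(0) = 4, da la posición: x(t) = 5·t^2 + 2·t + 4. Tenemos la posición x(t) = 5·t^2 + 2·t + 4. Sustituyendo t = 1: x(1) = 11.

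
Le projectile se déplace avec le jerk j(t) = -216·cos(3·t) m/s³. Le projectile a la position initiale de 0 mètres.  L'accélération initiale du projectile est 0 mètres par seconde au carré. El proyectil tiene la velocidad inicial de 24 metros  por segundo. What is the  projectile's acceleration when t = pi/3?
To find the answer, we compute 1 integral of j(t) = -216·cos(3·t). Finding the antiderivative of j(t) and using a(0) = 0: a(t) = -72·sin(3·t). Using a(t) = -72·sin(3·t) and substituting t = pi/3, we find a = 0.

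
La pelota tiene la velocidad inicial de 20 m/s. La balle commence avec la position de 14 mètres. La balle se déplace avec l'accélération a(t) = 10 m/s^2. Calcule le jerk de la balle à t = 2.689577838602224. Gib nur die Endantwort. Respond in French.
j(2.689577838602224) = 0.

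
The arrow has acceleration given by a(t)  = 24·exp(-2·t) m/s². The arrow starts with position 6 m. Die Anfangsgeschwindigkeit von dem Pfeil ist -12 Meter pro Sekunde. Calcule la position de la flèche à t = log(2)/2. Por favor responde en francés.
Nous devons trouver la primitive de notre équation de l'accélération a(t) = 24·exp(-2·t) 2 fois. En intégrant l'accélération et en utilisant la condition initiale v(0) = -12, nous obtenons v(t) = -12·exp(-2·t). En intégrant la vitesse et en utilisant la condition initiale x(0) = 6, nous obtenons x(t) = 6·exp(-2·t). En utilisant x(t) = 6·exp(-2·t) et en substituant t = log(2)/2, nous trouvons x = 3.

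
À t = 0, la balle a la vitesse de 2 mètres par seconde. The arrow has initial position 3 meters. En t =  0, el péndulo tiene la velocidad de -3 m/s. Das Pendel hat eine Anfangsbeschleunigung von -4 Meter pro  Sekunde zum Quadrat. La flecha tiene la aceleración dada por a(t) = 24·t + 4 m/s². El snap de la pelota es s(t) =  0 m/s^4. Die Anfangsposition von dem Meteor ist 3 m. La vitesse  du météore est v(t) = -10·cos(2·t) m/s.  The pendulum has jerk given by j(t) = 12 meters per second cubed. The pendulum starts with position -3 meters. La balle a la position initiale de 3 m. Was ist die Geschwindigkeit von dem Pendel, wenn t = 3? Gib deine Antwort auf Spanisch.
Partiendo de la sacudida j(t) = 12, tomamos 2 antiderivadas. La antiderivada de la sacudida es la aceleración. Usando a(0) = -4, obtenemos a(t) = 12·t - 4. Tomando ∫a(t)dt y aplicando v(0) = -3, encontramos v(t) = 6·t^2 - 4·t - 3. Tenemos la velocidad v(t) = 6·t^2 - 4·t - 3. Sustituyendo t = 3: v(3) = 39.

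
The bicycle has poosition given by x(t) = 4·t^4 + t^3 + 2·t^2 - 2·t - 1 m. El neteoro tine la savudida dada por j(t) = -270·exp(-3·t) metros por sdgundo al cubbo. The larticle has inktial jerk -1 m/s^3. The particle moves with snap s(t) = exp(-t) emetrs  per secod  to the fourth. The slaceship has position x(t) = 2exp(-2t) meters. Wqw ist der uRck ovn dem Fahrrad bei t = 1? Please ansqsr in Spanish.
Partiendo de la posición x(t) = 4·t^4 + t^3 + 2·t^2 - 2·t - 1, tomamos 3 derivadas. La derivada de la posición da la velocidad: v(t) = 16·t^3 + 3·t^2 + 4·t - 2. Derivando la velocidad, obtenemos la aceleración: a(t) = 48·t^2 + 6·t + 4. La derivada de la aceleración da la sacudida: j(t) = 96·t + 6. De la ecuación de la sacudida j(t) = 96·t + 6, sustituimos t = 1 para obtener j = 102.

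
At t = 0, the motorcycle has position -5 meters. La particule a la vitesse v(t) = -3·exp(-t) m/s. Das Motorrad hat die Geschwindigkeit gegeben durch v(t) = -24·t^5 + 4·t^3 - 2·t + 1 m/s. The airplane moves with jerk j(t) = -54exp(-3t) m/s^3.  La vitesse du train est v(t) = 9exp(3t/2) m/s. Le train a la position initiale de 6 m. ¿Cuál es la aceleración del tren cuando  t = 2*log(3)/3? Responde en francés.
En partant de la vitesse v(t) = 9·exp(3·t/2), nous prenons 1 dérivée. La dérivée de la vitesse donne l'accélération: a(t) = 27·exp(3·t/2)/2. De l'équation de l'accélération a(t) = 27·exp(3·t/2)/2, nous substituons t = 2*log(3)/3 pour obtenir a = 81/2.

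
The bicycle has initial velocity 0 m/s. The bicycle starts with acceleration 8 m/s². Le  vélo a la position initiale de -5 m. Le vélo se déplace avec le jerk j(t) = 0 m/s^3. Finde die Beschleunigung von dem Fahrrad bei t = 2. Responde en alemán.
Wir müssen die Stammfunktion unserer Gleichung für den Ruck j(t) = 0 1-mal finden. Das Integral von dem Ruck ist die Beschleunigung. Mit a(0) = 8 erhalten wir a(t) = 8. Mit a(t) = 8 und Einsetzen von t = 2, finden wir a = 8.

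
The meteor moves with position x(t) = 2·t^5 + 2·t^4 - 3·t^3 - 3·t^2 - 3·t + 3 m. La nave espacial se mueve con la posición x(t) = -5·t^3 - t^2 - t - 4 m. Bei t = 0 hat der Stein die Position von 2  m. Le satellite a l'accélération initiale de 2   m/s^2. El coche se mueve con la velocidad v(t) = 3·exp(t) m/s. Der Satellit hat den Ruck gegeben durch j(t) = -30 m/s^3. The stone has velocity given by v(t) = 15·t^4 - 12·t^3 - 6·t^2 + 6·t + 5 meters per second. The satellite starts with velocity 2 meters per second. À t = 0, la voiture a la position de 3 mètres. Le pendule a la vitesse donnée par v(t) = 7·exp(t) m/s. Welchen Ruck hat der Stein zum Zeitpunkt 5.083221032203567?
Wir müssen unsere Gleichung für die Geschwindigkeit v(t) = 15·t^4 - 12·t^3 - 6·t^2 + 6·t + 5 2-mal ableiten. Mit d/dt von v(t) finden wir a(t) = 60·t^3 - 36·t^2 - 12·t + 6. Mit d/dt von a(t) finden wir j(t) = 180·t^2 - 72·t - 12. Mit j(t) = 180·t^2 - 72·t - 12 und Einsetzen von t = 5.083221032203567, finden wir j = 4273.05257688395.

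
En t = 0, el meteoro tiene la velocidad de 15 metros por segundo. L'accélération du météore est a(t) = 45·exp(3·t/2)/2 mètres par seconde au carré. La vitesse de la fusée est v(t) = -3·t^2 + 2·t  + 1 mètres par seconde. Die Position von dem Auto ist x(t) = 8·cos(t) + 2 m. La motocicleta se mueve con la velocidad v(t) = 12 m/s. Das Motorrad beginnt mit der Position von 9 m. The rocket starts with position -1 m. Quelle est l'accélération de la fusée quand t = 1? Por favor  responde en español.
Debemos derivar nuestra ecuación de la velocidad v(t) = -3·t^2 + 2·t + 1 1 vez. Derivando la velocidad, obtenemos la aceleración: a(t) = 2 - 6·t. De la ecuación de la aceleración a(t) = 2 - 6·t, sustituimos t = 1 para obtener a = -4.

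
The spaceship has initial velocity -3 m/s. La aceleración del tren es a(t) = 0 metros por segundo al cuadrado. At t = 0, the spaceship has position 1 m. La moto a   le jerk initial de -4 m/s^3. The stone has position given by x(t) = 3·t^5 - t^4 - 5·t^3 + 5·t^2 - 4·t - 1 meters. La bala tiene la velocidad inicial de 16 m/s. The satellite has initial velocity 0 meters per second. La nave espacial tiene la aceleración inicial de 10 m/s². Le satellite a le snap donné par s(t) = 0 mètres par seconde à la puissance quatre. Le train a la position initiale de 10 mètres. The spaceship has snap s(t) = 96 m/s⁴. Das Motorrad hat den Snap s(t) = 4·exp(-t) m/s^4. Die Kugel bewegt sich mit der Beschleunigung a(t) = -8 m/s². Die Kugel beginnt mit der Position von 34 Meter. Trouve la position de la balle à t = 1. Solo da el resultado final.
La réponse est 46.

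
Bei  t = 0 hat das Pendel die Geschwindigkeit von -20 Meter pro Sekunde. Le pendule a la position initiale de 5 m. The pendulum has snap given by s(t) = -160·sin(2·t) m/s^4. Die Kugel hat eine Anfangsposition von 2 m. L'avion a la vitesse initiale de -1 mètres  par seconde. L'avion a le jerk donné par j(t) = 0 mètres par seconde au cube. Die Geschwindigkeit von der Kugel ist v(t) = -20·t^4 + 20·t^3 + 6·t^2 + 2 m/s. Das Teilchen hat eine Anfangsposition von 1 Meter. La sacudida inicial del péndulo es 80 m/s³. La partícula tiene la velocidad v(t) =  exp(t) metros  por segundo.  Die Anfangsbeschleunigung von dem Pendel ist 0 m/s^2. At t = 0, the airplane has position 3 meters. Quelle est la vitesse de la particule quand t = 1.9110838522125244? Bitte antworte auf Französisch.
Nous avons la vitesse v(t) = exp(t). En substituant t = 1.9110838522125244: v(1.9110838522125244) = 6.76041211674736.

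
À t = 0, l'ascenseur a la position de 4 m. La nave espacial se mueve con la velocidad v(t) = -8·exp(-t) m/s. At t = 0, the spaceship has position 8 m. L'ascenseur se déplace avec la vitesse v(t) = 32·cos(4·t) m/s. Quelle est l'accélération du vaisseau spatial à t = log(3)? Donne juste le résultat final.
L'accélération à t = log(3) est a = 8/3.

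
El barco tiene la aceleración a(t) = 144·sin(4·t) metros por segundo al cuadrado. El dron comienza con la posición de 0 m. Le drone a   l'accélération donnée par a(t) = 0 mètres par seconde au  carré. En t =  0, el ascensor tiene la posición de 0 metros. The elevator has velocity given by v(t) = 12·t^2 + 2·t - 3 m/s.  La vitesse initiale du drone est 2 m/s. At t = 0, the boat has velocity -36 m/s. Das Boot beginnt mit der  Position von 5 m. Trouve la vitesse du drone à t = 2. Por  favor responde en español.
Partiendo de la aceleración a(t) = 0, tomamos 1 integral. Integrando la aceleración y usando la condición inicial v(0) = 2, obtenemos v(t) = 2. Tenemos la velocidad v(t) = 2. Sustituyendo t = 2: v(2) = 2.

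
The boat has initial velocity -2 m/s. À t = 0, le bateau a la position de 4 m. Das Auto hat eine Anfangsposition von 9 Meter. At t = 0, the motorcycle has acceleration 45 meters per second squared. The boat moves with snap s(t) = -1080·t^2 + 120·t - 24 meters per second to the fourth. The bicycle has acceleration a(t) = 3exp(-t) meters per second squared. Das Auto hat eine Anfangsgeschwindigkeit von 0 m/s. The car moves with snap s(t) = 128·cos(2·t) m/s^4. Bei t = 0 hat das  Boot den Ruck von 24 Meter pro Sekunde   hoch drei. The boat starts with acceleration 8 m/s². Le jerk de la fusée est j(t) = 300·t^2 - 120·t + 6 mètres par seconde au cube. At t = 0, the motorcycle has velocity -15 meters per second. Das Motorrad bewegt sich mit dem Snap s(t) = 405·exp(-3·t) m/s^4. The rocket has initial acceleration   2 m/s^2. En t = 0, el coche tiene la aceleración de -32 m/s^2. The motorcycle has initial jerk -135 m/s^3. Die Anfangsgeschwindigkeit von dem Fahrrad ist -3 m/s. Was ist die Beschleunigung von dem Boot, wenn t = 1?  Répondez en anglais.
Starting from snap s(t) = -1080·t^2 + 120·t - 24, we take 2 antiderivatives. The antiderivative of snap, with j(0) = 24, gives jerk: j(t) = -360·t^3 + 60·t^2 - 24·t + 24. Taking ∫j(t)dt and applying a(0) = 8, we find a(t) = -90·t^4 + 20·t^3 - 12·t^2 + 24·t + 8. From the given acceleration equation a(t) = -90·t^4 + 20·t^3 - 12·t^2 + 24·t + 8, we substitute t = 1 to get a = -50.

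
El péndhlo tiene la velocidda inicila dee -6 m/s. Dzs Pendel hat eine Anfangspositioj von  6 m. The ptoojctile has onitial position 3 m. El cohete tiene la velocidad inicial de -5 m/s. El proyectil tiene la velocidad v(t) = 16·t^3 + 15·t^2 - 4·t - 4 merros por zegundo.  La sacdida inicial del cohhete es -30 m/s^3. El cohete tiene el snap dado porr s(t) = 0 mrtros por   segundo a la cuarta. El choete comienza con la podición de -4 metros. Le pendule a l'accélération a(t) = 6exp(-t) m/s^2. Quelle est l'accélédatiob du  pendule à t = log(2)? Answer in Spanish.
De la ecuación de la aceleración a(t) = 6·exp(-t), sustituimos t = log(2) para obtener a = 3.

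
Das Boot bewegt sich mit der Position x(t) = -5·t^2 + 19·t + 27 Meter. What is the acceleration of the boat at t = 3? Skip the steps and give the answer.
a(3) = -10.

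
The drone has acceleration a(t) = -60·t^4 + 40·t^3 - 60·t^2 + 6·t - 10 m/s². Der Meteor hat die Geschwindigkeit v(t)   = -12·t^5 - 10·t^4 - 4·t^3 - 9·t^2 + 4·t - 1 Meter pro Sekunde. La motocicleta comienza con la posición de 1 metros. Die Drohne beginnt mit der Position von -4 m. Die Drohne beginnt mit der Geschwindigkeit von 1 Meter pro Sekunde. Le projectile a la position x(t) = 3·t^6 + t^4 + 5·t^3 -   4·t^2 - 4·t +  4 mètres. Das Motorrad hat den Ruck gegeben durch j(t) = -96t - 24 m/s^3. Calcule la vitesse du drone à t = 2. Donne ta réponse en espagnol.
Partiendo de la aceleración a(t) = -60·t^4 + 40·t^3 - 60·t^2 + 6·t - 10, tomamos 1 integral. Integrando la aceleración y usando la condición inicial v(0) = 1, obtenemos v(t) = -12·t^5 + 10·t^4 - 20·t^3 + 3·t^2 - 10·t + 1. Usando v(t) = -12·t^5 + 10·t^4 - 20·t^3 + 3·t^2 - 10·t + 1 y sustituyendo t = 2, encontramos v = -391.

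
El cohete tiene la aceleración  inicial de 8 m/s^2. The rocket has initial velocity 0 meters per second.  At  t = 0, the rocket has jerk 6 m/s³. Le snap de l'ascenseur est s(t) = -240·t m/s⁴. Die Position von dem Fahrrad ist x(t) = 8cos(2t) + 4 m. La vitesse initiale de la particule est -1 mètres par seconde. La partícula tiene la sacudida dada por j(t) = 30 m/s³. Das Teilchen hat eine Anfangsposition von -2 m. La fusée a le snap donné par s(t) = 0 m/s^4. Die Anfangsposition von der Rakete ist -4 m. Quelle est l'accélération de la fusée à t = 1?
Nous devons trouver la primitive de notre équation du snap s(t) = 0 2 fois. En intégrant le snap et en utilisant la condition initiale j(0) = 6, nous obtenons j(t) = 6. L'intégrale du jerk, avec a(0) = 8, donne l'accélération: a(t) = 6·t + 8. De l'équation de l'accélération a(t) = 6·t + 8, nous substituons t = 1 pour obtenir a = 14.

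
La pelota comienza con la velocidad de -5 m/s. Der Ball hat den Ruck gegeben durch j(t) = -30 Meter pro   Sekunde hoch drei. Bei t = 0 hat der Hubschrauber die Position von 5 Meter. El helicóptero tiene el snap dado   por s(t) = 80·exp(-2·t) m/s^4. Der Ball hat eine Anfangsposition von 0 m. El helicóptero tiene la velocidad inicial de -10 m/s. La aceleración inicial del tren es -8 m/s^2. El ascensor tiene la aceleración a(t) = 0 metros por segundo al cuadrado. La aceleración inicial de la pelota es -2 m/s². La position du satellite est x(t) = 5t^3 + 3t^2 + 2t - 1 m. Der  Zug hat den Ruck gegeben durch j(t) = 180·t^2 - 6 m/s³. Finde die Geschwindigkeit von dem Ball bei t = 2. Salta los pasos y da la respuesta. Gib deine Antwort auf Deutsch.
Die Geschwindigkeit bei t = 2 ist v = -69.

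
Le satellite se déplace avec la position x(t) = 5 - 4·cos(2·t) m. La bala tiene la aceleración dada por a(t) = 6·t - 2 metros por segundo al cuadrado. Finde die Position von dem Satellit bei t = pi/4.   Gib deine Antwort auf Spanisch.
Tenemos la posición x(t) = 5 - 4·cos(2·t). Sustituyendo t = pi/4: x(pi/4) = 5.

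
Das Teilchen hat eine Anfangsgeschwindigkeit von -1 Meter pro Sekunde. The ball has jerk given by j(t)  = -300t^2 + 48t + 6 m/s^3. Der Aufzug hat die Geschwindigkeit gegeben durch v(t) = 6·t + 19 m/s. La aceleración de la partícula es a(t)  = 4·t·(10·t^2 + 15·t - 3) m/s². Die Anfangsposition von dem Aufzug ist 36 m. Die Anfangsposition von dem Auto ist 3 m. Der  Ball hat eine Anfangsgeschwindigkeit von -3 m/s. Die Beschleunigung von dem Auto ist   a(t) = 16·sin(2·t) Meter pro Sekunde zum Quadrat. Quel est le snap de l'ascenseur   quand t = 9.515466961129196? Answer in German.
Um dies zu lösen, müssen wir 3 Ableitungen unserer Gleichung für die Geschwindigkeit v(t) = 6·t + 19 nehmen. Mit d/dt von v(t) finden wir a(t) = 6. Mit d/dt von a(t) finden wir j(t) = 0. Mit d/dt von j(t) finden wir s(t) = 0. Wir haben den Snap s(t) = 0. Durch Einsetzen von t = 9.515466961129196: s(9.515466961129196) = 0.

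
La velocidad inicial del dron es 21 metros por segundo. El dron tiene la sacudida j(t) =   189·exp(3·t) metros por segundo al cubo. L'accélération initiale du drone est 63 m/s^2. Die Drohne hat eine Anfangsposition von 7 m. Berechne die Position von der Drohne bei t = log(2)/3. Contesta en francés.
Pour résoudre ceci, nous devons prendre 3 intégrales de notre équation du jerk j(t) = 189·exp(3·t). La primitive du jerk est l'accélération. En utilisant a(0) = 63, nous obtenons a(t) = 63·exp(3·t). L'intégrale de l'accélération, avec v(0) = 21, donne la vitesse: v(t) = 21·exp(3·t). En prenant ∫v(t)dt et en appliquant x(0) = 7, nous trouvons x(t) = 7·exp(3·t). Nous avons la position x(t) = 7·exp(3·t). En substituant t = log(2)/3: x(log(2)/3) = 14.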